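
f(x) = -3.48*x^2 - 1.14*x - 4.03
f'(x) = -6.96*x - 1.14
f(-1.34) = -8.75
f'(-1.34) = 8.19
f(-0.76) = -5.17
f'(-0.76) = 4.15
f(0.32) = -4.75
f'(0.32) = -3.37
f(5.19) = -103.68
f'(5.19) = -37.26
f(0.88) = -7.73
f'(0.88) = -7.26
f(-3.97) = -54.35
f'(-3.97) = 26.49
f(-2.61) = -24.76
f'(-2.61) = 17.03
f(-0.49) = -4.31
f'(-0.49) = 2.27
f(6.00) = -136.15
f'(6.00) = -42.90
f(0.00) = -4.03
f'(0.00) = -1.14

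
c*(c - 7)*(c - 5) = c^3 - 12*c^2 + 35*c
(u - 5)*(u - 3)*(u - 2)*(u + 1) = u^4 - 9*u^3 + 21*u^2 + u - 30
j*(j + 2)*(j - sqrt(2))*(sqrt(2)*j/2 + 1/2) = sqrt(2)*j^4/2 - j^3/2 + sqrt(2)*j^3 - j^2 - sqrt(2)*j^2/2 - sqrt(2)*j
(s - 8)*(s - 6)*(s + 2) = s^3 - 12*s^2 + 20*s + 96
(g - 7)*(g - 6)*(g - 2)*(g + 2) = g^4 - 13*g^3 + 38*g^2 + 52*g - 168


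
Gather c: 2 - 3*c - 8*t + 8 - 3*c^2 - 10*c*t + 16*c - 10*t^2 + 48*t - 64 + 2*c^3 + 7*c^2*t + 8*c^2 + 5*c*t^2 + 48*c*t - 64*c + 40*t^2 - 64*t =2*c^3 + c^2*(7*t + 5) + c*(5*t^2 + 38*t - 51) + 30*t^2 - 24*t - 54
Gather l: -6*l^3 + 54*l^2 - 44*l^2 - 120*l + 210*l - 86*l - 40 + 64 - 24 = -6*l^3 + 10*l^2 + 4*l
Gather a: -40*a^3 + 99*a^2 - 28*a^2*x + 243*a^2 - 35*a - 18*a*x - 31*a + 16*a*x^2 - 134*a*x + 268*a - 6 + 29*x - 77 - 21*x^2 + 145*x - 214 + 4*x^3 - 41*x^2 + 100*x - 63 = -40*a^3 + a^2*(342 - 28*x) + a*(16*x^2 - 152*x + 202) + 4*x^3 - 62*x^2 + 274*x - 360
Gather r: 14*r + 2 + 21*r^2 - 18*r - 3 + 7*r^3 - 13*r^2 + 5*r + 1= 7*r^3 + 8*r^2 + r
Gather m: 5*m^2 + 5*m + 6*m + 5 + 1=5*m^2 + 11*m + 6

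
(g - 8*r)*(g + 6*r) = g^2 - 2*g*r - 48*r^2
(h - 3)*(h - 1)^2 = h^3 - 5*h^2 + 7*h - 3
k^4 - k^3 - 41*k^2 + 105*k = k*(k - 5)*(k - 3)*(k + 7)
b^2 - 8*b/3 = b*(b - 8/3)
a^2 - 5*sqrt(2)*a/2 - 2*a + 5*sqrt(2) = (a - 2)*(a - 5*sqrt(2)/2)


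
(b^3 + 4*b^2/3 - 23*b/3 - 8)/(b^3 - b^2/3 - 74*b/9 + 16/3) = 3*(b + 1)/(3*b - 2)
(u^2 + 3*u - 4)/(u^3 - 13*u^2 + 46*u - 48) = (u^2 + 3*u - 4)/(u^3 - 13*u^2 + 46*u - 48)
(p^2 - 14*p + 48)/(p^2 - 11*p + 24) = (p - 6)/(p - 3)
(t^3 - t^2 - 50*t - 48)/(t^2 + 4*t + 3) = (t^2 - 2*t - 48)/(t + 3)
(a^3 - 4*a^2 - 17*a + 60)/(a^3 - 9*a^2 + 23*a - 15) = (a + 4)/(a - 1)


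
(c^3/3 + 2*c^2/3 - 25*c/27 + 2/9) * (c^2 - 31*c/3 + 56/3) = c^5/3 - 25*c^4/9 - 43*c^3/27 + 1801*c^2/81 - 1586*c/81 + 112/27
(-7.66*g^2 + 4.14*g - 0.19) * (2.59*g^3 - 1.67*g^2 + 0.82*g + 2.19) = -19.8394*g^5 + 23.5148*g^4 - 13.6871*g^3 - 13.0633*g^2 + 8.9108*g - 0.4161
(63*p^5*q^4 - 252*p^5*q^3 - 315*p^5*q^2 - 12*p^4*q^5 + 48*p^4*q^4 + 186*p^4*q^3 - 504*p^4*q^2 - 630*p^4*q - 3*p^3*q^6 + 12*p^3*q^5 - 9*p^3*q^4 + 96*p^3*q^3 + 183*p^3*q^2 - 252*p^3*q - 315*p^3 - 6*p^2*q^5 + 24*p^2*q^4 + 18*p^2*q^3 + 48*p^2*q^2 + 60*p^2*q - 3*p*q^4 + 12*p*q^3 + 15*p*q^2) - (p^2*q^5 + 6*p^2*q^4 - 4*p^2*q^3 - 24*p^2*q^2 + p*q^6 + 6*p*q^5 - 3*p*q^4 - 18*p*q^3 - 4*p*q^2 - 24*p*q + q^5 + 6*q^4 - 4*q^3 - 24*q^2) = 63*p^5*q^4 - 252*p^5*q^3 - 315*p^5*q^2 - 12*p^4*q^5 + 48*p^4*q^4 + 186*p^4*q^3 - 504*p^4*q^2 - 630*p^4*q - 3*p^3*q^6 + 12*p^3*q^5 - 9*p^3*q^4 + 96*p^3*q^3 + 183*p^3*q^2 - 252*p^3*q - 315*p^3 - 7*p^2*q^5 + 18*p^2*q^4 + 22*p^2*q^3 + 72*p^2*q^2 + 60*p^2*q - p*q^6 - 6*p*q^5 + 30*p*q^3 + 19*p*q^2 + 24*p*q - q^5 - 6*q^4 + 4*q^3 + 24*q^2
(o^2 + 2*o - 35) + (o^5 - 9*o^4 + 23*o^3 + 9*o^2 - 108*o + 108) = o^5 - 9*o^4 + 23*o^3 + 10*o^2 - 106*o + 73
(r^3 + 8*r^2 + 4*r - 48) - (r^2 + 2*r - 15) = r^3 + 7*r^2 + 2*r - 33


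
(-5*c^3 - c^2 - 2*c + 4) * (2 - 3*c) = 15*c^4 - 7*c^3 + 4*c^2 - 16*c + 8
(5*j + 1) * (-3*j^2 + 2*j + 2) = -15*j^3 + 7*j^2 + 12*j + 2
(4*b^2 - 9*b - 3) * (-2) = -8*b^2 + 18*b + 6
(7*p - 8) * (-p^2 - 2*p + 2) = -7*p^3 - 6*p^2 + 30*p - 16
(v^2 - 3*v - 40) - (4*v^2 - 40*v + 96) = -3*v^2 + 37*v - 136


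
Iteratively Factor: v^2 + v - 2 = (v + 2)*(v - 1)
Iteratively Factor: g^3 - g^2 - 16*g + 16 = (g - 1)*(g^2 - 16) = (g - 1)*(g + 4)*(g - 4)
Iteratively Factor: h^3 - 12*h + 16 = (h + 4)*(h^2 - 4*h + 4) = (h - 2)*(h + 4)*(h - 2)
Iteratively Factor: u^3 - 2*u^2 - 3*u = (u + 1)*(u^2 - 3*u) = (u - 3)*(u + 1)*(u)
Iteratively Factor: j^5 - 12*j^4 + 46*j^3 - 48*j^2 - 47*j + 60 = (j - 5)*(j^4 - 7*j^3 + 11*j^2 + 7*j - 12) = (j - 5)*(j - 1)*(j^3 - 6*j^2 + 5*j + 12) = (j - 5)*(j - 4)*(j - 1)*(j^2 - 2*j - 3) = (j - 5)*(j - 4)*(j - 1)*(j + 1)*(j - 3)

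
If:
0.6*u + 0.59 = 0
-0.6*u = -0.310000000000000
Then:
No Solution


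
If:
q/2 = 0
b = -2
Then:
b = -2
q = 0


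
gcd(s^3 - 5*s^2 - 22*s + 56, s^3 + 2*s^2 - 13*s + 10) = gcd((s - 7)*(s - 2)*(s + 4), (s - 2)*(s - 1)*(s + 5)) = s - 2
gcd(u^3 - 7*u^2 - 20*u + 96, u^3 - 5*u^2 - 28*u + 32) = u^2 - 4*u - 32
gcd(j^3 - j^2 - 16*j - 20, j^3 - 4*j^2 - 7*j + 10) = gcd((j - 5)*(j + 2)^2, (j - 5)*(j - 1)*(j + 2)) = j^2 - 3*j - 10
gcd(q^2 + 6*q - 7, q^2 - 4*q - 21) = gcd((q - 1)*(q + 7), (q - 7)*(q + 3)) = 1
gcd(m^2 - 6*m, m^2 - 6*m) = m^2 - 6*m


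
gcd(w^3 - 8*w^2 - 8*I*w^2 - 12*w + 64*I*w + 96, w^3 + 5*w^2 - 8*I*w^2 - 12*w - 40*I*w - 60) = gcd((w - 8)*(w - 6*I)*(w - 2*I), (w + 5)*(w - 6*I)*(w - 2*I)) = w^2 - 8*I*w - 12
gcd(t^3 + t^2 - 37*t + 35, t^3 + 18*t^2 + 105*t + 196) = t + 7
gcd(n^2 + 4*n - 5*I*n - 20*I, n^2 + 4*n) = n + 4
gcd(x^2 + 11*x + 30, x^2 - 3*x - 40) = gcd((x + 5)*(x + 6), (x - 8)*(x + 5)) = x + 5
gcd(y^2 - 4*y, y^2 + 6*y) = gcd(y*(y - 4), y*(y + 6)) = y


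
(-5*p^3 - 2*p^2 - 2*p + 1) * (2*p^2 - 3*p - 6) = -10*p^5 + 11*p^4 + 32*p^3 + 20*p^2 + 9*p - 6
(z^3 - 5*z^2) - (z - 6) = z^3 - 5*z^2 - z + 6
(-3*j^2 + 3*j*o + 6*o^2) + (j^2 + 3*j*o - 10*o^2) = -2*j^2 + 6*j*o - 4*o^2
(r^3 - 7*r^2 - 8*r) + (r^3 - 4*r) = 2*r^3 - 7*r^2 - 12*r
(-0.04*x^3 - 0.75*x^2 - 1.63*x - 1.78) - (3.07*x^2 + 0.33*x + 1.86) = -0.04*x^3 - 3.82*x^2 - 1.96*x - 3.64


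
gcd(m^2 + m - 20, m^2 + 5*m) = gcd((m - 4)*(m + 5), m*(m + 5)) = m + 5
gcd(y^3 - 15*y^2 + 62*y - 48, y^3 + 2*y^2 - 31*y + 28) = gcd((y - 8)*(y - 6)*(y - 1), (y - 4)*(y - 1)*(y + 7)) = y - 1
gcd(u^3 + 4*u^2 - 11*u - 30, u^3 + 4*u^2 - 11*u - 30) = u^3 + 4*u^2 - 11*u - 30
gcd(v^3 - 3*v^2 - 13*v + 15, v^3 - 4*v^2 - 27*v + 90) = 1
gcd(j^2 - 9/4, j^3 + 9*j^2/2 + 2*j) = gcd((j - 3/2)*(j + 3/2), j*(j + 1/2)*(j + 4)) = 1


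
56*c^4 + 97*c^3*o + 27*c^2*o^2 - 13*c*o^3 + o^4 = (-8*c + o)*(-7*c + o)*(c + o)^2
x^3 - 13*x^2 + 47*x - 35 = (x - 7)*(x - 5)*(x - 1)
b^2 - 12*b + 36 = (b - 6)^2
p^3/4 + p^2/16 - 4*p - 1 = (p/4 + 1)*(p - 4)*(p + 1/4)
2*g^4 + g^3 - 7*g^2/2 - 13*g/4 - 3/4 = (g - 3/2)*(g + 1/2)*(sqrt(2)*g + sqrt(2)/2)*(sqrt(2)*g + sqrt(2))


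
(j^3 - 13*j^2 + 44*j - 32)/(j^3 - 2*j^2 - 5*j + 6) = (j^2 - 12*j + 32)/(j^2 - j - 6)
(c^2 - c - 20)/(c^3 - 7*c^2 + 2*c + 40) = (c + 4)/(c^2 - 2*c - 8)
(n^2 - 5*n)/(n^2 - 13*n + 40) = n/(n - 8)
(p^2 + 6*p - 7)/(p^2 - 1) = (p + 7)/(p + 1)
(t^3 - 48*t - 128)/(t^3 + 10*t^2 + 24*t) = (t^2 - 4*t - 32)/(t*(t + 6))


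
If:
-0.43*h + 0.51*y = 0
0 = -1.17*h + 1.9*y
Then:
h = 0.00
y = 0.00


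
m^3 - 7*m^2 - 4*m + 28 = (m - 7)*(m - 2)*(m + 2)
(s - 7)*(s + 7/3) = s^2 - 14*s/3 - 49/3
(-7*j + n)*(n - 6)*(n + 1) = -7*j*n^2 + 35*j*n + 42*j + n^3 - 5*n^2 - 6*n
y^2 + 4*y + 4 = (y + 2)^2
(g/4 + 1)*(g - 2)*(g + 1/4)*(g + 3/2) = g^4/4 + 15*g^3/16 - 33*g^2/32 - 53*g/16 - 3/4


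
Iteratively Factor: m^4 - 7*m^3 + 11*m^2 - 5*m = (m - 1)*(m^3 - 6*m^2 + 5*m) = m*(m - 1)*(m^2 - 6*m + 5) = m*(m - 5)*(m - 1)*(m - 1)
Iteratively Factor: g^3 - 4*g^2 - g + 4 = (g - 4)*(g^2 - 1) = (g - 4)*(g + 1)*(g - 1)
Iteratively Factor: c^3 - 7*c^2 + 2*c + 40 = (c + 2)*(c^2 - 9*c + 20) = (c - 4)*(c + 2)*(c - 5)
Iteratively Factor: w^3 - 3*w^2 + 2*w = (w - 2)*(w^2 - w) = (w - 2)*(w - 1)*(w)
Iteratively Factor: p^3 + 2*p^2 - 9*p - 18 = (p - 3)*(p^2 + 5*p + 6) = (p - 3)*(p + 2)*(p + 3)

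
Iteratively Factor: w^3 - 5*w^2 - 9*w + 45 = (w - 3)*(w^2 - 2*w - 15) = (w - 3)*(w + 3)*(w - 5)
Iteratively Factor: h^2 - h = (h)*(h - 1)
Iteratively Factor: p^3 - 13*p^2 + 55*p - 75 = (p - 5)*(p^2 - 8*p + 15) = (p - 5)*(p - 3)*(p - 5)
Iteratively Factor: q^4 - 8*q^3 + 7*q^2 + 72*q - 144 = (q - 4)*(q^3 - 4*q^2 - 9*q + 36) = (q - 4)*(q + 3)*(q^2 - 7*q + 12) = (q - 4)*(q - 3)*(q + 3)*(q - 4)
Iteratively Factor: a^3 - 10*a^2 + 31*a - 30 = (a - 5)*(a^2 - 5*a + 6) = (a - 5)*(a - 2)*(a - 3)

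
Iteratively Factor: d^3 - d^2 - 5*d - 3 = (d - 3)*(d^2 + 2*d + 1) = (d - 3)*(d + 1)*(d + 1)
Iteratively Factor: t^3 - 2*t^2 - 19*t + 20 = (t - 5)*(t^2 + 3*t - 4) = (t - 5)*(t + 4)*(t - 1)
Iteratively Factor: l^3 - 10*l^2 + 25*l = (l - 5)*(l^2 - 5*l) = l*(l - 5)*(l - 5)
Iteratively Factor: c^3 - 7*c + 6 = (c + 3)*(c^2 - 3*c + 2) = (c - 2)*(c + 3)*(c - 1)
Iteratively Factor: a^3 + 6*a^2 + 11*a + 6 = (a + 1)*(a^2 + 5*a + 6) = (a + 1)*(a + 3)*(a + 2)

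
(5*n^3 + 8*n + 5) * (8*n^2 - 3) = 40*n^5 + 49*n^3 + 40*n^2 - 24*n - 15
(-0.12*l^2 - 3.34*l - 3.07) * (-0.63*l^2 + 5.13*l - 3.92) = 0.0756*l^4 + 1.4886*l^3 - 14.7297*l^2 - 2.6563*l + 12.0344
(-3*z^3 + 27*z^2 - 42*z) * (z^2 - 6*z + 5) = -3*z^5 + 45*z^4 - 219*z^3 + 387*z^2 - 210*z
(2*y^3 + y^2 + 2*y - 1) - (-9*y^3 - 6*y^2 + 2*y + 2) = 11*y^3 + 7*y^2 - 3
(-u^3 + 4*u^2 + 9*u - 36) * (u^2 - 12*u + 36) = -u^5 + 16*u^4 - 75*u^3 + 756*u - 1296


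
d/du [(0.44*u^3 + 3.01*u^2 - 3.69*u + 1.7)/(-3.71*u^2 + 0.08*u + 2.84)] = (-1.6324*u^4 + 0.0703999999999994*u^3 - 9.7003*u^2 + 29.7108*u - 10.6156)/(13.7641*u^4 - 0.5936*u^3 - 21.0664*u^2 + 0.4544*u + 8.0656)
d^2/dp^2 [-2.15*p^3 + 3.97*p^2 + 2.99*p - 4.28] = 7.94 - 12.9*p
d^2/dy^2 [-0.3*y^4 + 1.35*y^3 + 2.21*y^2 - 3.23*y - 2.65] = -3.6*y^2 + 8.1*y + 4.42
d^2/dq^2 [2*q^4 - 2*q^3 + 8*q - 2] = 12*q*(2*q - 1)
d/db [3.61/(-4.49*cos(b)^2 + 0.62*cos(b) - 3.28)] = (2.2382 - 32.4178*cos(b))*sin(b)/(4.49*cos(b)^2 - 0.62*cos(b) + 3.28)^2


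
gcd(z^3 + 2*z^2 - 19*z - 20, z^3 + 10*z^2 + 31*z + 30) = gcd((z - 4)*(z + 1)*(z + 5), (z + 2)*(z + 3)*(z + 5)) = z + 5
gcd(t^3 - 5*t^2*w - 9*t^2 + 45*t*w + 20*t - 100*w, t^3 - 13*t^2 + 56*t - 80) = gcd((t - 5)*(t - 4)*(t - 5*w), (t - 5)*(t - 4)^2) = t^2 - 9*t + 20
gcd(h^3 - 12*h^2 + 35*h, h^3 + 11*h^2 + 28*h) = h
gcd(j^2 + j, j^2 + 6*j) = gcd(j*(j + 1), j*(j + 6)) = j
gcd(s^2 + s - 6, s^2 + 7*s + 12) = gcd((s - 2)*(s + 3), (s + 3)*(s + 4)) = s + 3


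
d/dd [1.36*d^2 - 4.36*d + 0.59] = 2.72*d - 4.36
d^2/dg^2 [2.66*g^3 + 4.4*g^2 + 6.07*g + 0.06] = 15.96*g + 8.8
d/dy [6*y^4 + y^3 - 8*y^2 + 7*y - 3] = 24*y^3 + 3*y^2 - 16*y + 7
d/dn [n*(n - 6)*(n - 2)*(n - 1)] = 4*n^3 - 27*n^2 + 40*n - 12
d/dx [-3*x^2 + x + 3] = 1 - 6*x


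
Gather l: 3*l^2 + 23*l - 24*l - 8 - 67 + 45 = 3*l^2 - l - 30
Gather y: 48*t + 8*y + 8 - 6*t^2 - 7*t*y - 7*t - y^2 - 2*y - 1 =-6*t^2 + 41*t - y^2 + y*(6 - 7*t) + 7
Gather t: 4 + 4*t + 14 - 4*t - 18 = 0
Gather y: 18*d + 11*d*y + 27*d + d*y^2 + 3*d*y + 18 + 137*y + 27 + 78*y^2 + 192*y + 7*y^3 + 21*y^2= 45*d + 7*y^3 + y^2*(d + 99) + y*(14*d + 329) + 45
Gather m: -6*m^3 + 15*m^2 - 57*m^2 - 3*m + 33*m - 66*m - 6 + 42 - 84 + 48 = -6*m^3 - 42*m^2 - 36*m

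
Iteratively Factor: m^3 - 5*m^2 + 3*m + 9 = (m - 3)*(m^2 - 2*m - 3) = (m - 3)*(m + 1)*(m - 3)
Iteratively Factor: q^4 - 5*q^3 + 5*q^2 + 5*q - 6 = (q - 1)*(q^3 - 4*q^2 + q + 6) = (q - 1)*(q + 1)*(q^2 - 5*q + 6) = (q - 3)*(q - 1)*(q + 1)*(q - 2)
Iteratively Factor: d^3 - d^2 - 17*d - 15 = (d - 5)*(d^2 + 4*d + 3) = (d - 5)*(d + 1)*(d + 3)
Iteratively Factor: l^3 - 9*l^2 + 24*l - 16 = (l - 4)*(l^2 - 5*l + 4) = (l - 4)*(l - 1)*(l - 4)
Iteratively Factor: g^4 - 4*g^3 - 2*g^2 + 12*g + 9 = (g + 1)*(g^3 - 5*g^2 + 3*g + 9) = (g + 1)^2*(g^2 - 6*g + 9) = (g - 3)*(g + 1)^2*(g - 3)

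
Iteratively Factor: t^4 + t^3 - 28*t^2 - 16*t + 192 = (t - 4)*(t^3 + 5*t^2 - 8*t - 48) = (t - 4)*(t + 4)*(t^2 + t - 12) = (t - 4)*(t - 3)*(t + 4)*(t + 4)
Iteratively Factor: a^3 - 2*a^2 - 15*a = (a - 5)*(a^2 + 3*a) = a*(a - 5)*(a + 3)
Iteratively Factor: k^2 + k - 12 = (k - 3)*(k + 4)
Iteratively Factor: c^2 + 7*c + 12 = (c + 4)*(c + 3)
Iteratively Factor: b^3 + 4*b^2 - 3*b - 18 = (b + 3)*(b^2 + b - 6) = (b + 3)^2*(b - 2)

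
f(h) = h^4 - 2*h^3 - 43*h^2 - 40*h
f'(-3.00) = 56.00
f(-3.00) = -132.00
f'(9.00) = 1616.00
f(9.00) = 1260.00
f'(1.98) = -202.75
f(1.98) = -247.93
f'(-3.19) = 43.44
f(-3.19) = -141.50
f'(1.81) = -191.60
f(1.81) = -214.40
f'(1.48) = -167.46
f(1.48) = -155.07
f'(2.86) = -241.46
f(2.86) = -446.00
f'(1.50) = -169.00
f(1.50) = -158.44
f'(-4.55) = -149.70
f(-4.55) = -91.22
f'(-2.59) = 73.00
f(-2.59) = -105.10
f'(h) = 4*h^3 - 6*h^2 - 86*h - 40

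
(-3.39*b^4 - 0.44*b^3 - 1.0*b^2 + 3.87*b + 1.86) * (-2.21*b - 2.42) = 7.4919*b^5 + 9.1762*b^4 + 3.2748*b^3 - 6.1327*b^2 - 13.476*b - 4.5012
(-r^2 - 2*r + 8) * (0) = 0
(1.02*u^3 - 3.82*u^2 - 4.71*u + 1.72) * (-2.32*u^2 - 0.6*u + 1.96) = -2.3664*u^5 + 8.2504*u^4 + 15.2184*u^3 - 8.6516*u^2 - 10.2636*u + 3.3712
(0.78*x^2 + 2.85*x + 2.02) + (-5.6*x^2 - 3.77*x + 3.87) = -4.82*x^2 - 0.92*x + 5.89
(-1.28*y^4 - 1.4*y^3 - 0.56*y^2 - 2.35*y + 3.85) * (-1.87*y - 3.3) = 2.3936*y^5 + 6.842*y^4 + 5.6672*y^3 + 6.2425*y^2 + 0.555499999999999*y - 12.705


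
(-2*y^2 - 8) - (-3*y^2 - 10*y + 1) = y^2 + 10*y - 9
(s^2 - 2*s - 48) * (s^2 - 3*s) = s^4 - 5*s^3 - 42*s^2 + 144*s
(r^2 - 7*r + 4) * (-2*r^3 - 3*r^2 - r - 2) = -2*r^5 + 11*r^4 + 12*r^3 - 7*r^2 + 10*r - 8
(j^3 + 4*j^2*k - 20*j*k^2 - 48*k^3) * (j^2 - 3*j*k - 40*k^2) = j^5 + j^4*k - 72*j^3*k^2 - 148*j^2*k^3 + 944*j*k^4 + 1920*k^5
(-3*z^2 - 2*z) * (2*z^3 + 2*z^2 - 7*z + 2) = -6*z^5 - 10*z^4 + 17*z^3 + 8*z^2 - 4*z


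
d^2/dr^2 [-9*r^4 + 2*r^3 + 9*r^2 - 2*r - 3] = -108*r^2 + 12*r + 18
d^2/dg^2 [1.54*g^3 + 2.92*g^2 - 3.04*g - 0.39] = 9.24*g + 5.84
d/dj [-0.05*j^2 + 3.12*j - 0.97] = 3.12 - 0.1*j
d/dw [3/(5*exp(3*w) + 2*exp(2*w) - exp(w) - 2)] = (-45*exp(2*w) - 12*exp(w) + 3)*exp(w)/(5*exp(3*w) + 2*exp(2*w) - exp(w) - 2)^2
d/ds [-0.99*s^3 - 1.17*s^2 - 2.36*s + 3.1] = -2.97*s^2 - 2.34*s - 2.36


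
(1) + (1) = 2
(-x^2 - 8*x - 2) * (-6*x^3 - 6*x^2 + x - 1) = 6*x^5 + 54*x^4 + 59*x^3 + 5*x^2 + 6*x + 2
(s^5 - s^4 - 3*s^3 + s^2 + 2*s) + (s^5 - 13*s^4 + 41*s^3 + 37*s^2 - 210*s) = 2*s^5 - 14*s^4 + 38*s^3 + 38*s^2 - 208*s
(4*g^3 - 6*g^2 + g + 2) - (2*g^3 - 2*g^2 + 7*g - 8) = 2*g^3 - 4*g^2 - 6*g + 10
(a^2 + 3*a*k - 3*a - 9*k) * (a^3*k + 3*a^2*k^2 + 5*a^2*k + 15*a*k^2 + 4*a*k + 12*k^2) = a^5*k + 6*a^4*k^2 + 2*a^4*k + 9*a^3*k^3 + 12*a^3*k^2 - 11*a^3*k + 18*a^2*k^3 - 66*a^2*k^2 - 12*a^2*k - 99*a*k^3 - 72*a*k^2 - 108*k^3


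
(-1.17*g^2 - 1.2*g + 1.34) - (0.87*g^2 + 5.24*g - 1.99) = -2.04*g^2 - 6.44*g + 3.33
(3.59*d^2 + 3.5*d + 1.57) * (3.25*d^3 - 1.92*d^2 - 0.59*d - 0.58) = 11.6675*d^5 + 4.4822*d^4 - 3.7356*d^3 - 7.1616*d^2 - 2.9563*d - 0.9106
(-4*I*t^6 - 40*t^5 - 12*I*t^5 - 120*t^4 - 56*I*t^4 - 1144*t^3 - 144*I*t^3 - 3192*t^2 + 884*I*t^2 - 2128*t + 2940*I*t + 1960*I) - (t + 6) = -4*I*t^6 - 40*t^5 - 12*I*t^5 - 120*t^4 - 56*I*t^4 - 1144*t^3 - 144*I*t^3 - 3192*t^2 + 884*I*t^2 - 2129*t + 2940*I*t - 6 + 1960*I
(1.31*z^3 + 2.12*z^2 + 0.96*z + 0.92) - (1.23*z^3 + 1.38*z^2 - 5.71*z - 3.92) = 0.0800000000000001*z^3 + 0.74*z^2 + 6.67*z + 4.84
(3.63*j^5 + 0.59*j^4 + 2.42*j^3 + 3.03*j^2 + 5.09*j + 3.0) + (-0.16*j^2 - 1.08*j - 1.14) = 3.63*j^5 + 0.59*j^4 + 2.42*j^3 + 2.87*j^2 + 4.01*j + 1.86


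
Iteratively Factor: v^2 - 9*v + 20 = (v - 4)*(v - 5)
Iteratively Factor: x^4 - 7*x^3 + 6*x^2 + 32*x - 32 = (x - 4)*(x^3 - 3*x^2 - 6*x + 8) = (x - 4)*(x - 1)*(x^2 - 2*x - 8) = (x - 4)^2*(x - 1)*(x + 2)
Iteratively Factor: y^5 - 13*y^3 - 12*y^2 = (y)*(y^4 - 13*y^2 - 12*y) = y^2*(y^3 - 13*y - 12) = y^2*(y + 3)*(y^2 - 3*y - 4) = y^2*(y + 1)*(y + 3)*(y - 4)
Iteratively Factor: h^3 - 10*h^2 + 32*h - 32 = (h - 4)*(h^2 - 6*h + 8) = (h - 4)*(h - 2)*(h - 4)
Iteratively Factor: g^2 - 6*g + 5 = (g - 1)*(g - 5)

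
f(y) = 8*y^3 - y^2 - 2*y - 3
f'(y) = 24*y^2 - 2*y - 2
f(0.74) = -1.79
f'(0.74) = 9.66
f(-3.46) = -339.43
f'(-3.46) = 292.24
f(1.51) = 19.24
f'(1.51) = 49.70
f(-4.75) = -873.44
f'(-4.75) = 549.00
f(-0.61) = -3.97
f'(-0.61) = 8.15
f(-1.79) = -48.51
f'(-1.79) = 78.48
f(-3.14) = -254.25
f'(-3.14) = 240.91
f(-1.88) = -55.93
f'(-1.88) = 86.59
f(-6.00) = -1755.00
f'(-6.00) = 874.00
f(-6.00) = -1755.00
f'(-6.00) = 874.00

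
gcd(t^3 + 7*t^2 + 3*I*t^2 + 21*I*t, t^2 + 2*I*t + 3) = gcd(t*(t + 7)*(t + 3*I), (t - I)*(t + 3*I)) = t + 3*I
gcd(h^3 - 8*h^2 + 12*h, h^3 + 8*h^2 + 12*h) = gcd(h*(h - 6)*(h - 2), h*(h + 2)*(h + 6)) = h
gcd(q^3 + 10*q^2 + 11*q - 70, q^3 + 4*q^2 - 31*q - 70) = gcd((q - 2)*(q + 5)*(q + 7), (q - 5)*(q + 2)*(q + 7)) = q + 7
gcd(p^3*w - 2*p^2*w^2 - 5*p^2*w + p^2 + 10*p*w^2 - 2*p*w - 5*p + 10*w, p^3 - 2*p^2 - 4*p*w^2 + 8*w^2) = p - 2*w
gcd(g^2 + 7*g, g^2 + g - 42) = g + 7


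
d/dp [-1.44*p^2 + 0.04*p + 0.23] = 0.04 - 2.88*p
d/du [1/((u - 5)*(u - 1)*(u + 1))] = (-(u - 5)*(u - 1) - (u - 5)*(u + 1) - (u - 1)*(u + 1))/((u - 5)^2*(u - 1)^2*(u + 1)^2)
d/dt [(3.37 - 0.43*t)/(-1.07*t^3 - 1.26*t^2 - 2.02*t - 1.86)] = (-0.9202*t^3 + 10.2759*t^2 + 8.4924*t + 7.6072)/(1.1449*t^6 + 2.6964*t^5 + 5.9104*t^4 + 9.0708*t^3 + 8.7676*t^2 + 7.5144*t + 3.4596)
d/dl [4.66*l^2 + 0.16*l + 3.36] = 9.32*l + 0.16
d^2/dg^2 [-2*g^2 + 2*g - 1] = -4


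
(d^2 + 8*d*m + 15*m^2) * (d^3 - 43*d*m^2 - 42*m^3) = d^5 + 8*d^4*m - 28*d^3*m^2 - 386*d^2*m^3 - 981*d*m^4 - 630*m^5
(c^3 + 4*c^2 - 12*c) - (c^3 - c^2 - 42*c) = 5*c^2 + 30*c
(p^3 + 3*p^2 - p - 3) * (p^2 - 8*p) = p^5 - 5*p^4 - 25*p^3 + 5*p^2 + 24*p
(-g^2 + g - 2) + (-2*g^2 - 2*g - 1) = -3*g^2 - g - 3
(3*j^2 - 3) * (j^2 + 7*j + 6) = 3*j^4 + 21*j^3 + 15*j^2 - 21*j - 18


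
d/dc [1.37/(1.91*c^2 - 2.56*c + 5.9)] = (3.5072 - 5.2334*c)/(1.91*c^2 - 2.56*c + 5.9)^2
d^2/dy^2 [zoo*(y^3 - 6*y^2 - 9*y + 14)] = zoo*(y - 2)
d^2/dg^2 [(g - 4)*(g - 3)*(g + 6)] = 6*g - 2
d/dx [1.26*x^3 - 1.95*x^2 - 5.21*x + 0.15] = 3.78*x^2 - 3.9*x - 5.21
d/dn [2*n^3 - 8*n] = 6*n^2 - 8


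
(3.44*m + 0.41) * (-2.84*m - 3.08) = -9.7696*m^2 - 11.7596*m - 1.2628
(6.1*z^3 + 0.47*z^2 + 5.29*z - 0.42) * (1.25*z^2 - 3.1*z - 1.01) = 7.625*z^5 - 18.3225*z^4 - 1.0055*z^3 - 17.3987*z^2 - 4.0409*z + 0.4242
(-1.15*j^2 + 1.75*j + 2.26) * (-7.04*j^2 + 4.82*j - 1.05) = 8.096*j^4 - 17.863*j^3 - 6.2679*j^2 + 9.0557*j - 2.373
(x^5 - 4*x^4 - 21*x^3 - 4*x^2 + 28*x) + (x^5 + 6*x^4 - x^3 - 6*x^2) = 2*x^5 + 2*x^4 - 22*x^3 - 10*x^2 + 28*x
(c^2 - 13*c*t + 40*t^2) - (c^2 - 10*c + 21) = -13*c*t + 10*c + 40*t^2 - 21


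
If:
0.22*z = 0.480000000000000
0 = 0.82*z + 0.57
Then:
No Solution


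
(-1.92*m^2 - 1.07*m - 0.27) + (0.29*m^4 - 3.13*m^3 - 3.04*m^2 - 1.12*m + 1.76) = 0.29*m^4 - 3.13*m^3 - 4.96*m^2 - 2.19*m + 1.49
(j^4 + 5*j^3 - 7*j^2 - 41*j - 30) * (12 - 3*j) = -3*j^5 - 3*j^4 + 81*j^3 + 39*j^2 - 402*j - 360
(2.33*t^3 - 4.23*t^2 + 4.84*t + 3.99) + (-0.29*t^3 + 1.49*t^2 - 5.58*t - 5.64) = 2.04*t^3 - 2.74*t^2 - 0.74*t - 1.65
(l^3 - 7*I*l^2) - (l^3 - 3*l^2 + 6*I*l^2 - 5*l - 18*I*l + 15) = 3*l^2 - 13*I*l^2 + 5*l + 18*I*l - 15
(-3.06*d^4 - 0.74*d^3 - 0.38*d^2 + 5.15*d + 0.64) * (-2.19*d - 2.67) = 6.7014*d^5 + 9.7908*d^4 + 2.808*d^3 - 10.2639*d^2 - 15.1521*d - 1.7088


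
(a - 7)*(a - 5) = a^2 - 12*a + 35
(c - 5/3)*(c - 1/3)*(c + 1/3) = c^3 - 5*c^2/3 - c/9 + 5/27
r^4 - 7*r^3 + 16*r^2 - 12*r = r*(r - 3)*(r - 2)^2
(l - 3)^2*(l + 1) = l^3 - 5*l^2 + 3*l + 9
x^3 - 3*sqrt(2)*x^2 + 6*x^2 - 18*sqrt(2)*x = x*(x + 6)*(x - 3*sqrt(2))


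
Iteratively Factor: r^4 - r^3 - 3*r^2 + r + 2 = (r - 2)*(r^3 + r^2 - r - 1) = (r - 2)*(r - 1)*(r^2 + 2*r + 1) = (r - 2)*(r - 1)*(r + 1)*(r + 1)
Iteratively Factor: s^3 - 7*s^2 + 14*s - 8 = (s - 1)*(s^2 - 6*s + 8) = (s - 2)*(s - 1)*(s - 4)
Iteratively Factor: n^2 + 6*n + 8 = (n + 2)*(n + 4)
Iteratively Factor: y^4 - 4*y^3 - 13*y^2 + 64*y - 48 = (y - 4)*(y^3 - 13*y + 12) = (y - 4)*(y - 1)*(y^2 + y - 12) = (y - 4)*(y - 3)*(y - 1)*(y + 4)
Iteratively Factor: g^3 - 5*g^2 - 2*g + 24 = (g - 4)*(g^2 - g - 6) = (g - 4)*(g - 3)*(g + 2)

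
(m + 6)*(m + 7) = m^2 + 13*m + 42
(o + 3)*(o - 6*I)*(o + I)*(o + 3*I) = o^4 + 3*o^3 - 2*I*o^3 + 21*o^2 - 6*I*o^2 + 63*o + 18*I*o + 54*I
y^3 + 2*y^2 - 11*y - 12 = (y - 3)*(y + 1)*(y + 4)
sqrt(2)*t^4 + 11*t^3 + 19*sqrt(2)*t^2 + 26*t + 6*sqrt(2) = (t + sqrt(2))^2*(t + 3*sqrt(2))*(sqrt(2)*t + 1)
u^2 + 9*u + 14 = (u + 2)*(u + 7)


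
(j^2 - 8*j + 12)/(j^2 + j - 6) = (j - 6)/(j + 3)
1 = 1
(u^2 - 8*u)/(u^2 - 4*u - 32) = u/(u + 4)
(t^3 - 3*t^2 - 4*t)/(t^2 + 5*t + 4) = t*(t - 4)/(t + 4)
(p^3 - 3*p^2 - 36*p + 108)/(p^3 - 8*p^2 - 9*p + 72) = (p^2 - 36)/(p^2 - 5*p - 24)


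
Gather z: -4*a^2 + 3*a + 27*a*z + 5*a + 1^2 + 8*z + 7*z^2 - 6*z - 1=-4*a^2 + 8*a + 7*z^2 + z*(27*a + 2)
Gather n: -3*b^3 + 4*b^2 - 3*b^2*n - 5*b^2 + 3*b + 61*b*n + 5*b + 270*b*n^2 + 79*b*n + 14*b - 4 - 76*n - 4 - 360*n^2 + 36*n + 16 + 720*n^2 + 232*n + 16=-3*b^3 - b^2 + 22*b + n^2*(270*b + 360) + n*(-3*b^2 + 140*b + 192) + 24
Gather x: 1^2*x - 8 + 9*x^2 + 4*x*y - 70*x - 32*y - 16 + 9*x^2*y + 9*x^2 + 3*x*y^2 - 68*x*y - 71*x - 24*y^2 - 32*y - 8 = x^2*(9*y + 18) + x*(3*y^2 - 64*y - 140) - 24*y^2 - 64*y - 32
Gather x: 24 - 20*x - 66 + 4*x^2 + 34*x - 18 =4*x^2 + 14*x - 60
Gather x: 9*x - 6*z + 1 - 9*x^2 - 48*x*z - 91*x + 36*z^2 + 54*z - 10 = -9*x^2 + x*(-48*z - 82) + 36*z^2 + 48*z - 9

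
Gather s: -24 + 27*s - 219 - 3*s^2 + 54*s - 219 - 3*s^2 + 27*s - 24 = -6*s^2 + 108*s - 486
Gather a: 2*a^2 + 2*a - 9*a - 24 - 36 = 2*a^2 - 7*a - 60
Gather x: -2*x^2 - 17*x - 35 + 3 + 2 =-2*x^2 - 17*x - 30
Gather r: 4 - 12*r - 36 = -12*r - 32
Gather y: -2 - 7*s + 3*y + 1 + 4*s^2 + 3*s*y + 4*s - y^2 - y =4*s^2 - 3*s - y^2 + y*(3*s + 2) - 1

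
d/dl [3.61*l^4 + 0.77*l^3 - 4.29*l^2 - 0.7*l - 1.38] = 14.44*l^3 + 2.31*l^2 - 8.58*l - 0.7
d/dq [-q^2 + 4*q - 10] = 4 - 2*q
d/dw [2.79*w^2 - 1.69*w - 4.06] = 5.58*w - 1.69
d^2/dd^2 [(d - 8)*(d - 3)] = 2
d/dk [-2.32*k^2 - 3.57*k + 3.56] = -4.64*k - 3.57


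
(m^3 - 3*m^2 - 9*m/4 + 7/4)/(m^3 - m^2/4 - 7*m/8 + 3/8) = 2*(2*m - 7)/(4*m - 3)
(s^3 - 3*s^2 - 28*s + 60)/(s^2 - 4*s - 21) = (-s^3 + 3*s^2 + 28*s - 60)/(-s^2 + 4*s + 21)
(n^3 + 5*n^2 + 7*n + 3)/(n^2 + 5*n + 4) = (n^2 + 4*n + 3)/(n + 4)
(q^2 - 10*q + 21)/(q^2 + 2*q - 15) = (q - 7)/(q + 5)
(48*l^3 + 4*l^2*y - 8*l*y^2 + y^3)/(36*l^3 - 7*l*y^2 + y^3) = (-4*l + y)/(-3*l + y)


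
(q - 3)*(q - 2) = q^2 - 5*q + 6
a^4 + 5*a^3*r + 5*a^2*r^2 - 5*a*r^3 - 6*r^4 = (a - r)*(a + r)*(a + 2*r)*(a + 3*r)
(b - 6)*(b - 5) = b^2 - 11*b + 30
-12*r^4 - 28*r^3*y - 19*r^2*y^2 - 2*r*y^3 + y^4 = (-6*r + y)*(r + y)^2*(2*r + y)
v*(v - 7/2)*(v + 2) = v^3 - 3*v^2/2 - 7*v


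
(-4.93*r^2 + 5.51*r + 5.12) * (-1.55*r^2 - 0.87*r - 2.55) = 7.6415*r^4 - 4.2514*r^3 - 0.158200000000003*r^2 - 18.5049*r - 13.056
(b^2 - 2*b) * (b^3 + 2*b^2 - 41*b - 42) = b^5 - 45*b^3 + 40*b^2 + 84*b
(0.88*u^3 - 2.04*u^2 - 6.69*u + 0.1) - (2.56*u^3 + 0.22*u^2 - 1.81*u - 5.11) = -1.68*u^3 - 2.26*u^2 - 4.88*u + 5.21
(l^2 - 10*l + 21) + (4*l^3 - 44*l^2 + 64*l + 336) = 4*l^3 - 43*l^2 + 54*l + 357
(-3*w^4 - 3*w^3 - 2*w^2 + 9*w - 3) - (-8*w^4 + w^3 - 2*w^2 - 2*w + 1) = 5*w^4 - 4*w^3 + 11*w - 4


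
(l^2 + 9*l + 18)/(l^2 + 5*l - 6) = (l + 3)/(l - 1)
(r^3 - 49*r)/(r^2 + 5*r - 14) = r*(r - 7)/(r - 2)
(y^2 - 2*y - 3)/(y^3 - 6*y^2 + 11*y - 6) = (y + 1)/(y^2 - 3*y + 2)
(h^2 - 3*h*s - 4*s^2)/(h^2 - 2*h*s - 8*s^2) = (h + s)/(h + 2*s)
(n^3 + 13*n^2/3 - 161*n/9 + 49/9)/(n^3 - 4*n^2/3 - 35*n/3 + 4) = (n^2 + 14*n/3 - 49/3)/(n^2 - n - 12)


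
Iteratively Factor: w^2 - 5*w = (w)*(w - 5)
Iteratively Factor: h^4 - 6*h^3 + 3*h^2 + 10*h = (h - 5)*(h^3 - h^2 - 2*h) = h*(h - 5)*(h^2 - h - 2) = h*(h - 5)*(h + 1)*(h - 2)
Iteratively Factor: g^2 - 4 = (g - 2)*(g + 2)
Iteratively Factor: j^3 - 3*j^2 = (j - 3)*(j^2) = j*(j - 3)*(j)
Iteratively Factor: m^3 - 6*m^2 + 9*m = (m)*(m^2 - 6*m + 9) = m*(m - 3)*(m - 3)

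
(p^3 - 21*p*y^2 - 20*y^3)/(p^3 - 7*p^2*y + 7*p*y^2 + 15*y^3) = (-p - 4*y)/(-p + 3*y)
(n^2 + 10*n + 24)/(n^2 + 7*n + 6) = (n + 4)/(n + 1)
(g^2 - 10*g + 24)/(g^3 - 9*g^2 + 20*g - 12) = (g - 4)/(g^2 - 3*g + 2)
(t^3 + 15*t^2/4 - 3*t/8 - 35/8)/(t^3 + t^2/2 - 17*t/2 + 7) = (t + 5/4)/(t - 2)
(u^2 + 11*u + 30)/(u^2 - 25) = (u + 6)/(u - 5)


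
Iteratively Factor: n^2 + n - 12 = (n + 4)*(n - 3)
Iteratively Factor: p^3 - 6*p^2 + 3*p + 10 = (p - 5)*(p^2 - p - 2) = (p - 5)*(p + 1)*(p - 2)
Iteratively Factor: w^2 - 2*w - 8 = (w + 2)*(w - 4)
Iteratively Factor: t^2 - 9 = (t - 3)*(t + 3)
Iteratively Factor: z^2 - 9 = (z + 3)*(z - 3)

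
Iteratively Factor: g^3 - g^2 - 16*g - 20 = (g - 5)*(g^2 + 4*g + 4) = (g - 5)*(g + 2)*(g + 2)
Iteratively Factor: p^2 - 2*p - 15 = (p + 3)*(p - 5)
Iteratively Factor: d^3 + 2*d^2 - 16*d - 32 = (d + 4)*(d^2 - 2*d - 8) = (d + 2)*(d + 4)*(d - 4)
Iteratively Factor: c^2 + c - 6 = (c + 3)*(c - 2)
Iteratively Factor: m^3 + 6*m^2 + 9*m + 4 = (m + 1)*(m^2 + 5*m + 4) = (m + 1)*(m + 4)*(m + 1)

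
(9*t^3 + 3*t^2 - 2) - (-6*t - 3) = 9*t^3 + 3*t^2 + 6*t + 1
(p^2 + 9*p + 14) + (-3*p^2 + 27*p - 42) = -2*p^2 + 36*p - 28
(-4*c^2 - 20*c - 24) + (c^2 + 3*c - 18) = -3*c^2 - 17*c - 42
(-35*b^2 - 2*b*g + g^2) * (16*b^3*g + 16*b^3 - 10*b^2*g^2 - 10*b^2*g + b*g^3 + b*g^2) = -560*b^5*g - 560*b^5 + 318*b^4*g^2 + 318*b^4*g + b^3*g^3 + b^3*g^2 - 12*b^2*g^4 - 12*b^2*g^3 + b*g^5 + b*g^4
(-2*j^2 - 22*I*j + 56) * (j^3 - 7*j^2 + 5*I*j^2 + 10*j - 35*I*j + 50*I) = -2*j^5 + 14*j^4 - 32*I*j^4 + 146*j^3 + 224*I*j^3 - 1162*j^2 - 40*I*j^2 + 1660*j - 1960*I*j + 2800*I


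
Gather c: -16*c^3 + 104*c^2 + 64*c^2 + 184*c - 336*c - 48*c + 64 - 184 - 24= -16*c^3 + 168*c^2 - 200*c - 144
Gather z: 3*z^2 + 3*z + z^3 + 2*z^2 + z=z^3 + 5*z^2 + 4*z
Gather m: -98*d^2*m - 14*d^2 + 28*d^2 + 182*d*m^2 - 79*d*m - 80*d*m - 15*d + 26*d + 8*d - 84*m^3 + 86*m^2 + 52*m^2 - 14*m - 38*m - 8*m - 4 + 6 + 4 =14*d^2 + 19*d - 84*m^3 + m^2*(182*d + 138) + m*(-98*d^2 - 159*d - 60) + 6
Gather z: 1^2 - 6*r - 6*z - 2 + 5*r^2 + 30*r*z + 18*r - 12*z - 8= 5*r^2 + 12*r + z*(30*r - 18) - 9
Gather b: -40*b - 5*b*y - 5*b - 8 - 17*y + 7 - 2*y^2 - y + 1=b*(-5*y - 45) - 2*y^2 - 18*y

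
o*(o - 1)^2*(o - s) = o^4 - o^3*s - 2*o^3 + 2*o^2*s + o^2 - o*s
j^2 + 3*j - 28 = (j - 4)*(j + 7)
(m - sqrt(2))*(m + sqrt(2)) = m^2 - 2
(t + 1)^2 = t^2 + 2*t + 1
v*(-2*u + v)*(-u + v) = 2*u^2*v - 3*u*v^2 + v^3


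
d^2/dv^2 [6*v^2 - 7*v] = 12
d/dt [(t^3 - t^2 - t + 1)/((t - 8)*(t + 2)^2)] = 3*(-t^3 - 16*t^2 + 7*t + 10)/(t^5 - 10*t^4 - 20*t^3 + 200*t^2 + 640*t + 512)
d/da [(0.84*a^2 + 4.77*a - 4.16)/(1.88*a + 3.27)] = (1.5792*a^2 + 5.4936*a + 23.4187)/(3.5344*a^2 + 12.2952*a + 10.6929)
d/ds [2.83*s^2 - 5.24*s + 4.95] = 5.66*s - 5.24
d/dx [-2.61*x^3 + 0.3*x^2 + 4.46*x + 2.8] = -7.83*x^2 + 0.6*x + 4.46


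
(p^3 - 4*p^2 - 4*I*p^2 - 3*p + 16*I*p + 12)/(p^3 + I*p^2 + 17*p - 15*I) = (p - 4)/(p + 5*I)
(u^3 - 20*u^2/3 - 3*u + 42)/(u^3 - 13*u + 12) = (u^2 - 11*u/3 - 14)/(u^2 + 3*u - 4)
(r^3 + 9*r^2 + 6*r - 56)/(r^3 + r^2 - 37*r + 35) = (r^2 + 2*r - 8)/(r^2 - 6*r + 5)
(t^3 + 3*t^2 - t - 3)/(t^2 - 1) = t + 3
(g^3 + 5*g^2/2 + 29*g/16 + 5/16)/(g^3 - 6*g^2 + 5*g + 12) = (16*g^2 + 24*g + 5)/(16*(g^2 - 7*g + 12))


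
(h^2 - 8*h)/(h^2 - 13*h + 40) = h/(h - 5)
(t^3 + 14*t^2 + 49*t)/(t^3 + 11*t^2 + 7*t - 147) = t/(t - 3)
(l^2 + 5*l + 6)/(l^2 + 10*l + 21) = (l + 2)/(l + 7)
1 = 1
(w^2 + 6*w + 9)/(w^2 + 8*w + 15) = (w + 3)/(w + 5)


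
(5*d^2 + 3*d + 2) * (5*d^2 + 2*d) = 25*d^4 + 25*d^3 + 16*d^2 + 4*d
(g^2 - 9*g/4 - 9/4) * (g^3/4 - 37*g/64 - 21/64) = g^5/4 - 9*g^4/16 - 73*g^3/64 + 249*g^2/256 + 261*g/128 + 189/256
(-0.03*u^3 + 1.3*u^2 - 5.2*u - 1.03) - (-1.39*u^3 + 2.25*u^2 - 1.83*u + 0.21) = 1.36*u^3 - 0.95*u^2 - 3.37*u - 1.24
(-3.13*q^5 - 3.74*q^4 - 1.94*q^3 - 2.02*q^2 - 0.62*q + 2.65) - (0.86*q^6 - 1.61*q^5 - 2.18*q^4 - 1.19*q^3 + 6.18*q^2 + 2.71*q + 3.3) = -0.86*q^6 - 1.52*q^5 - 1.56*q^4 - 0.75*q^3 - 8.2*q^2 - 3.33*q - 0.65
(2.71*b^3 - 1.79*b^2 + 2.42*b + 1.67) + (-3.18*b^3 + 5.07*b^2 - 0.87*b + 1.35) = -0.47*b^3 + 3.28*b^2 + 1.55*b + 3.02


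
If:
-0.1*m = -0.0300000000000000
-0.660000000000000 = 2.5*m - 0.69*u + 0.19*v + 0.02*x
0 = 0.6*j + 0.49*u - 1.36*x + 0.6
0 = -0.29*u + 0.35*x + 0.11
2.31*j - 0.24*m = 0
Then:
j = 0.03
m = 0.30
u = 1.64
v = -1.57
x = 1.05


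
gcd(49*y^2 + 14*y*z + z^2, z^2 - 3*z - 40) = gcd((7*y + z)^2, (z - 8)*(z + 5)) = 1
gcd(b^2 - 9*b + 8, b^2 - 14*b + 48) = b - 8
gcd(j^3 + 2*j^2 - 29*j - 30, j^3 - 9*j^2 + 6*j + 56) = 1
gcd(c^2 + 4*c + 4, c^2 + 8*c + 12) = c + 2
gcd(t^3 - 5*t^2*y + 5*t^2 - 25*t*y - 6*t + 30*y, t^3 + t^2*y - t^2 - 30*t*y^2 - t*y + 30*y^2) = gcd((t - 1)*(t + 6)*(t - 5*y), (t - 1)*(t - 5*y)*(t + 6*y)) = -t^2 + 5*t*y + t - 5*y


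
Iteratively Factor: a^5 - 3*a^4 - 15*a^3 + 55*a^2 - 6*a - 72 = (a - 3)*(a^4 - 15*a^2 + 10*a + 24) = (a - 3)^2*(a^3 + 3*a^2 - 6*a - 8) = (a - 3)^2*(a + 4)*(a^2 - a - 2) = (a - 3)^2*(a - 2)*(a + 4)*(a + 1)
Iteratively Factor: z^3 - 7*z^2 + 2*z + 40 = (z - 4)*(z^2 - 3*z - 10) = (z - 5)*(z - 4)*(z + 2)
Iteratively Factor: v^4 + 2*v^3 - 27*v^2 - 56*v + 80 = (v + 4)*(v^3 - 2*v^2 - 19*v + 20) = (v - 1)*(v + 4)*(v^2 - v - 20) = (v - 5)*(v - 1)*(v + 4)*(v + 4)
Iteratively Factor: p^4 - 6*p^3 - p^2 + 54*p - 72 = (p - 2)*(p^3 - 4*p^2 - 9*p + 36) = (p - 2)*(p + 3)*(p^2 - 7*p + 12) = (p - 3)*(p - 2)*(p + 3)*(p - 4)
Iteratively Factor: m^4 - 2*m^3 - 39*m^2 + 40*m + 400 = (m - 5)*(m^3 + 3*m^2 - 24*m - 80) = (m - 5)^2*(m^2 + 8*m + 16) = (m - 5)^2*(m + 4)*(m + 4)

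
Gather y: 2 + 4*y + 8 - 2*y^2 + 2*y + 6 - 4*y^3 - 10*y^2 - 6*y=-4*y^3 - 12*y^2 + 16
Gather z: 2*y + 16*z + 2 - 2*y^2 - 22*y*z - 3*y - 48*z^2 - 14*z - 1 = -2*y^2 - y - 48*z^2 + z*(2 - 22*y) + 1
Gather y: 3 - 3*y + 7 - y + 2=12 - 4*y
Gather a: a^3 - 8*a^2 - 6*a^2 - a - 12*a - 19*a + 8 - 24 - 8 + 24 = a^3 - 14*a^2 - 32*a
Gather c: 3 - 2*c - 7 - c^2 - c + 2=-c^2 - 3*c - 2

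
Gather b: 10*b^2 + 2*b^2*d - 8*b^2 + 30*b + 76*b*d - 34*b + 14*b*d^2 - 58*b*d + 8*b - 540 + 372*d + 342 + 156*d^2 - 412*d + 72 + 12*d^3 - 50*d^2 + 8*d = b^2*(2*d + 2) + b*(14*d^2 + 18*d + 4) + 12*d^3 + 106*d^2 - 32*d - 126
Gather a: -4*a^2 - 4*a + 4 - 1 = -4*a^2 - 4*a + 3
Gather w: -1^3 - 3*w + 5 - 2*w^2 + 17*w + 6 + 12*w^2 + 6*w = 10*w^2 + 20*w + 10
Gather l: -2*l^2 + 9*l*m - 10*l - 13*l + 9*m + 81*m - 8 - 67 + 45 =-2*l^2 + l*(9*m - 23) + 90*m - 30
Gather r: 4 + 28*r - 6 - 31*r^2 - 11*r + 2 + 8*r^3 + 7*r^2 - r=8*r^3 - 24*r^2 + 16*r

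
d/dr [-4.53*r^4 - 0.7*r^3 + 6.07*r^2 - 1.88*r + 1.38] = -18.12*r^3 - 2.1*r^2 + 12.14*r - 1.88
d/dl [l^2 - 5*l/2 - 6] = 2*l - 5/2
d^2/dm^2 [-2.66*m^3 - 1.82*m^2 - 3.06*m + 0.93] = -15.96*m - 3.64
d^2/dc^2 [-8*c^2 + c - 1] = -16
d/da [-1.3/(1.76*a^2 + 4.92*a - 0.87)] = (4.576*a + 6.396)/(1.76*a^2 + 4.92*a - 0.87)^2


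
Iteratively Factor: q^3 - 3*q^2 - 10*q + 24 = (q + 3)*(q^2 - 6*q + 8) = (q - 2)*(q + 3)*(q - 4)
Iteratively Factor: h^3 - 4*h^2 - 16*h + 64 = (h - 4)*(h^2 - 16) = (h - 4)*(h + 4)*(h - 4)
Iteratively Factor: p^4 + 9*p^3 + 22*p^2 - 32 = (p - 1)*(p^3 + 10*p^2 + 32*p + 32) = (p - 1)*(p + 4)*(p^2 + 6*p + 8) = (p - 1)*(p + 2)*(p + 4)*(p + 4)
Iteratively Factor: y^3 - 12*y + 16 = (y + 4)*(y^2 - 4*y + 4) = (y - 2)*(y + 4)*(y - 2)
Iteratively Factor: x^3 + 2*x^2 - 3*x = (x - 1)*(x^2 + 3*x) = (x - 1)*(x + 3)*(x)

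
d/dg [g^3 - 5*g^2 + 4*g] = 3*g^2 - 10*g + 4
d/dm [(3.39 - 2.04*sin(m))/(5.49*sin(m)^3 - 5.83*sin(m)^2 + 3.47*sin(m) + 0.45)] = (22.3992*sin(m)^3 - 67.7265*sin(m)^2 + 39.5274*sin(m) - 12.6813)*cos(m)/(30.1401*sin(m)^6 - 64.0134*sin(m)^5 + 72.0895*sin(m)^4 - 35.5192*sin(m)^3 + 6.7939*sin(m)^2 + 3.123*sin(m) + 0.2025)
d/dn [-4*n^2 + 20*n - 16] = 20 - 8*n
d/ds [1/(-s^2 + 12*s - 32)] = 2*(s - 6)/(s^2 - 12*s + 32)^2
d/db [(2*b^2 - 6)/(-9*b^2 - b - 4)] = 2*(-b^2 - 62*b - 3)/(81*b^4 + 18*b^3 + 73*b^2 + 8*b + 16)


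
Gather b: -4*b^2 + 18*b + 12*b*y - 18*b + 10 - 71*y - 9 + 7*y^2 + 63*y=-4*b^2 + 12*b*y + 7*y^2 - 8*y + 1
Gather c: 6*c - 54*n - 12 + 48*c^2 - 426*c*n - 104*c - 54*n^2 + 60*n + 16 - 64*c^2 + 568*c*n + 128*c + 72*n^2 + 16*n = -16*c^2 + c*(142*n + 30) + 18*n^2 + 22*n + 4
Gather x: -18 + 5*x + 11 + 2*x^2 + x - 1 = 2*x^2 + 6*x - 8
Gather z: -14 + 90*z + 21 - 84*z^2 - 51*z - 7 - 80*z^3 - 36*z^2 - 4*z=-80*z^3 - 120*z^2 + 35*z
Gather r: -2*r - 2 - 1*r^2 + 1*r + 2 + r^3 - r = r^3 - r^2 - 2*r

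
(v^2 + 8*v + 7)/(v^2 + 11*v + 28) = (v + 1)/(v + 4)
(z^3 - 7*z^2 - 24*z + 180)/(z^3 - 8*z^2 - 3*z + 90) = (z^2 - z - 30)/(z^2 - 2*z - 15)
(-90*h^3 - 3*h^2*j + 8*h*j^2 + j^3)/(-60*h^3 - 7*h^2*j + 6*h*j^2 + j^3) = (6*h + j)/(4*h + j)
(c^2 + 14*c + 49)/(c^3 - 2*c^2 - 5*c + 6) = (c^2 + 14*c + 49)/(c^3 - 2*c^2 - 5*c + 6)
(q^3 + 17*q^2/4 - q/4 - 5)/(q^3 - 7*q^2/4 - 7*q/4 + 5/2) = (q + 4)/(q - 2)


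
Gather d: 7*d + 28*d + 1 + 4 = 35*d + 5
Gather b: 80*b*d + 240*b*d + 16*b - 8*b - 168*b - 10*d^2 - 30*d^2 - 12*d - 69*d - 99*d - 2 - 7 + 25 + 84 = b*(320*d - 160) - 40*d^2 - 180*d + 100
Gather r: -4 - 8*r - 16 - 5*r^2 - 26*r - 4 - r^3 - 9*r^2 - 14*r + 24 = -r^3 - 14*r^2 - 48*r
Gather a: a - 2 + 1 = a - 1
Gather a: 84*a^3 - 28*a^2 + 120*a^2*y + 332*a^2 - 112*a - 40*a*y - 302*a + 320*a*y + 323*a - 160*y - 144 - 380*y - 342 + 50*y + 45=84*a^3 + a^2*(120*y + 304) + a*(280*y - 91) - 490*y - 441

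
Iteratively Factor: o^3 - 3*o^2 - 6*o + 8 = (o - 1)*(o^2 - 2*o - 8) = (o - 1)*(o + 2)*(o - 4)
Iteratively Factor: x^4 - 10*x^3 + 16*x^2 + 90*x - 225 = (x + 3)*(x^3 - 13*x^2 + 55*x - 75) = (x - 5)*(x + 3)*(x^2 - 8*x + 15) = (x - 5)*(x - 3)*(x + 3)*(x - 5)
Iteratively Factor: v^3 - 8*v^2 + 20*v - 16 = (v - 2)*(v^2 - 6*v + 8) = (v - 2)^2*(v - 4)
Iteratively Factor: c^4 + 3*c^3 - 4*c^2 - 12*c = (c + 2)*(c^3 + c^2 - 6*c) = (c - 2)*(c + 2)*(c^2 + 3*c) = c*(c - 2)*(c + 2)*(c + 3)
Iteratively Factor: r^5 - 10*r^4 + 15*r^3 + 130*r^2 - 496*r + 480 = (r - 4)*(r^4 - 6*r^3 - 9*r^2 + 94*r - 120) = (r - 4)*(r - 3)*(r^3 - 3*r^2 - 18*r + 40) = (r - 4)*(r - 3)*(r + 4)*(r^2 - 7*r + 10) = (r - 4)*(r - 3)*(r - 2)*(r + 4)*(r - 5)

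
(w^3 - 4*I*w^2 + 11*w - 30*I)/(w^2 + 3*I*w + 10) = (w^2 - 2*I*w + 15)/(w + 5*I)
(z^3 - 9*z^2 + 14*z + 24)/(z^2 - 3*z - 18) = (z^2 - 3*z - 4)/(z + 3)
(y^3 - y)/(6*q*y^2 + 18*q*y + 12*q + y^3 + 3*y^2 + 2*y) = y*(y - 1)/(6*q*y + 12*q + y^2 + 2*y)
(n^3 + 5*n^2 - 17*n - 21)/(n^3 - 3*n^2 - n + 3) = (n + 7)/(n - 1)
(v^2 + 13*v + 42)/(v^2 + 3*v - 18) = (v + 7)/(v - 3)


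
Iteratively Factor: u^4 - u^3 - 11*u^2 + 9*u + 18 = (u - 3)*(u^3 + 2*u^2 - 5*u - 6) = (u - 3)*(u + 1)*(u^2 + u - 6) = (u - 3)*(u - 2)*(u + 1)*(u + 3)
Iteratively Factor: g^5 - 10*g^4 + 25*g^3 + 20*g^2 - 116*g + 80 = (g - 4)*(g^4 - 6*g^3 + g^2 + 24*g - 20) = (g - 4)*(g - 1)*(g^3 - 5*g^2 - 4*g + 20) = (g - 4)*(g - 2)*(g - 1)*(g^2 - 3*g - 10) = (g - 4)*(g - 2)*(g - 1)*(g + 2)*(g - 5)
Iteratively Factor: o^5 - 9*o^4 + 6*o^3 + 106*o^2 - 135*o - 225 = (o - 3)*(o^4 - 6*o^3 - 12*o^2 + 70*o + 75) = (o - 3)*(o + 3)*(o^3 - 9*o^2 + 15*o + 25) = (o - 3)*(o + 1)*(o + 3)*(o^2 - 10*o + 25) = (o - 5)*(o - 3)*(o + 1)*(o + 3)*(o - 5)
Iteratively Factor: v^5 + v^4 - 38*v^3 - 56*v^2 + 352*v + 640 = (v - 5)*(v^4 + 6*v^3 - 8*v^2 - 96*v - 128) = (v - 5)*(v + 4)*(v^3 + 2*v^2 - 16*v - 32) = (v - 5)*(v + 4)^2*(v^2 - 2*v - 8) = (v - 5)*(v + 2)*(v + 4)^2*(v - 4)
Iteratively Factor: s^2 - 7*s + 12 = (s - 3)*(s - 4)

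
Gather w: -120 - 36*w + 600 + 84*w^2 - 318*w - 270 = 84*w^2 - 354*w + 210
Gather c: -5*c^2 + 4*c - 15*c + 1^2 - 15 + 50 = -5*c^2 - 11*c + 36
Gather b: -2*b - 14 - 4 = -2*b - 18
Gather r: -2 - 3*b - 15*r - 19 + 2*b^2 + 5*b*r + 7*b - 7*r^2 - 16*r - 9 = 2*b^2 + 4*b - 7*r^2 + r*(5*b - 31) - 30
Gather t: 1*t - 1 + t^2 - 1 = t^2 + t - 2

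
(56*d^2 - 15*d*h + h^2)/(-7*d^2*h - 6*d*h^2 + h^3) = (-8*d + h)/(h*(d + h))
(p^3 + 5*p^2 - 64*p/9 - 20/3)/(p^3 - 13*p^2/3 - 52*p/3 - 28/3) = (p^2 + 13*p/3 - 10)/(p^2 - 5*p - 14)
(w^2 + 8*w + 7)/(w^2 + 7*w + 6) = (w + 7)/(w + 6)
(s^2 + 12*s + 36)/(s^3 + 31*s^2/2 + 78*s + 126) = 2/(2*s + 7)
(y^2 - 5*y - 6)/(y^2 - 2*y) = (y^2 - 5*y - 6)/(y*(y - 2))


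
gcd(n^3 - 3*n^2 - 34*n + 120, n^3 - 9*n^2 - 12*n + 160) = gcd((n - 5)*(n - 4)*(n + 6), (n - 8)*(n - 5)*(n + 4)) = n - 5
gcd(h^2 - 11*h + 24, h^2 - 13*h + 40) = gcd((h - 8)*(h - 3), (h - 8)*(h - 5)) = h - 8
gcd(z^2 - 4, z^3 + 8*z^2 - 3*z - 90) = 1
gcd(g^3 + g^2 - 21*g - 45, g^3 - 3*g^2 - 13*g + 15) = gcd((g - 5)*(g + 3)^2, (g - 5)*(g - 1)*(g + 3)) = g^2 - 2*g - 15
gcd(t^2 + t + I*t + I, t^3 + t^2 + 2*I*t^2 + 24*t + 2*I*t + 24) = t + 1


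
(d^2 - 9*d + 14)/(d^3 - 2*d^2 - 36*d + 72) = (d - 7)/(d^2 - 36)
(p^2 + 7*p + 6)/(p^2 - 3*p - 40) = (p^2 + 7*p + 6)/(p^2 - 3*p - 40)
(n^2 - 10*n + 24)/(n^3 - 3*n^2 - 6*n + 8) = (n - 6)/(n^2 + n - 2)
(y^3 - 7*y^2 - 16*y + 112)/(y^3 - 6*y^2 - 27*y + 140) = (y + 4)/(y + 5)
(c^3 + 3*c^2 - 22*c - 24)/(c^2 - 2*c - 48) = (c^2 - 3*c - 4)/(c - 8)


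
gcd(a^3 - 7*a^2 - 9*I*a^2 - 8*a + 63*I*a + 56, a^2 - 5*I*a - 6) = 1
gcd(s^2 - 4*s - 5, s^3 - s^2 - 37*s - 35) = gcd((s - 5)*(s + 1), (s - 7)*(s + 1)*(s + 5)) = s + 1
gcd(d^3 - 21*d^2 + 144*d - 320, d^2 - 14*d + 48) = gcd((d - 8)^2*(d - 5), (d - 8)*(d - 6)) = d - 8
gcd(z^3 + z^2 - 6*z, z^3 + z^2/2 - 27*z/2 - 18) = z + 3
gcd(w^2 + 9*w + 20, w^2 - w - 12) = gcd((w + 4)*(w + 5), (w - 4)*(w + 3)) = 1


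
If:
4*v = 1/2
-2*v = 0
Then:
No Solution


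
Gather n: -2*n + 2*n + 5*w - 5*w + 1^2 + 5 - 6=0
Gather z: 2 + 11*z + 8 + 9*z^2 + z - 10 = 9*z^2 + 12*z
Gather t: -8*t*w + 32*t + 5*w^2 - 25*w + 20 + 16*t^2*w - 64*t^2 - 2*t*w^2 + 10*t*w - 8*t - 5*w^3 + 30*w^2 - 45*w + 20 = t^2*(16*w - 64) + t*(-2*w^2 + 2*w + 24) - 5*w^3 + 35*w^2 - 70*w + 40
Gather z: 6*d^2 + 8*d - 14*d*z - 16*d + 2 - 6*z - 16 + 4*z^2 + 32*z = 6*d^2 - 8*d + 4*z^2 + z*(26 - 14*d) - 14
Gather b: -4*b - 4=-4*b - 4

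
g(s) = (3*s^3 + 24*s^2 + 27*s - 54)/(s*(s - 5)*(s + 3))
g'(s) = (9*s^2 + 48*s + 27)/(s*(s - 5)*(s + 3)) - (3*s^3 + 24*s^2 + 27*s - 54)/(s*(s - 5)*(s + 3)^2) - (3*s^3 + 24*s^2 + 27*s - 54)/(s*(s - 5)^2*(s + 3)) - (3*s^3 + 24*s^2 + 27*s - 54)/(s^2*(s - 5)*(s + 3)) = 6*(-5*s^2 + 6*s - 15)/(s^2*(s^2 - 10*s + 25))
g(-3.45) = -1.17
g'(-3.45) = -0.67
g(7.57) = 13.75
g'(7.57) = -4.06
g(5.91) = 32.62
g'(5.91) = -31.98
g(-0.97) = -5.13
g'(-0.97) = -4.57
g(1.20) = -0.95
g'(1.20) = -4.33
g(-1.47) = -3.53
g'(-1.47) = -2.30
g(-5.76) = -0.08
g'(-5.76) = -0.34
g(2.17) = -4.67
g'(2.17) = -4.06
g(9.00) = 10.00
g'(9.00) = -1.69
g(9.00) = 10.00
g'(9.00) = -1.69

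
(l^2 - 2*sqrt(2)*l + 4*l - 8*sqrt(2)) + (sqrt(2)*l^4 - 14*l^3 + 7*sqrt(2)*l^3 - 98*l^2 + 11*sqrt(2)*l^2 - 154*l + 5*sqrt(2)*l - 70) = sqrt(2)*l^4 - 14*l^3 + 7*sqrt(2)*l^3 - 97*l^2 + 11*sqrt(2)*l^2 - 150*l + 3*sqrt(2)*l - 70 - 8*sqrt(2)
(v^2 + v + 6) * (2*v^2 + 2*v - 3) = 2*v^4 + 4*v^3 + 11*v^2 + 9*v - 18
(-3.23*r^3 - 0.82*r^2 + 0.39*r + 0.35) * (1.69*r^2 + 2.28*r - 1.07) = -5.4587*r^5 - 8.7502*r^4 + 2.2456*r^3 + 2.3581*r^2 + 0.3807*r - 0.3745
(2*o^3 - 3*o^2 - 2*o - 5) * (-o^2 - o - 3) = -2*o^5 + o^4 - o^3 + 16*o^2 + 11*o + 15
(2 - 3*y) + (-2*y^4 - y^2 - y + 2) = -2*y^4 - y^2 - 4*y + 4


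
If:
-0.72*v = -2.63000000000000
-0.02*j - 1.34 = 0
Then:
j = -67.00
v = 3.65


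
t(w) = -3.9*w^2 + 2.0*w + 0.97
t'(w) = 2.0 - 7.8*w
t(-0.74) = -2.65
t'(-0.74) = 7.77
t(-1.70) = -13.70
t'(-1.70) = 15.26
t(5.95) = -125.20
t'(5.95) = -44.41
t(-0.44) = -0.67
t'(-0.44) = 5.43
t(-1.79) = -15.11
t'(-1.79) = 15.96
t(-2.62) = -31.04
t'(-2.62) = 22.44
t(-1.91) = -17.08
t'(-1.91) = 16.90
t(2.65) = -21.12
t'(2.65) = -18.67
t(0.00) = 0.97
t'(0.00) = 2.00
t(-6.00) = -151.43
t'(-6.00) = 48.80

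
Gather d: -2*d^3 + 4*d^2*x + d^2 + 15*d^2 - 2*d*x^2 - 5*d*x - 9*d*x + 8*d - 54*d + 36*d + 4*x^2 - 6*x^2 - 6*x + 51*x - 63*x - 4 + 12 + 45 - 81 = -2*d^3 + d^2*(4*x + 16) + d*(-2*x^2 - 14*x - 10) - 2*x^2 - 18*x - 28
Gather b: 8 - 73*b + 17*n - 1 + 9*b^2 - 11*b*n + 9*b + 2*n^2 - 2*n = 9*b^2 + b*(-11*n - 64) + 2*n^2 + 15*n + 7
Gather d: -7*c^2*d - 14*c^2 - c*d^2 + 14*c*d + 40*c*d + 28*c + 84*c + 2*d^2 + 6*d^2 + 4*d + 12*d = -14*c^2 + 112*c + d^2*(8 - c) + d*(-7*c^2 + 54*c + 16)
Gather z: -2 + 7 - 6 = -1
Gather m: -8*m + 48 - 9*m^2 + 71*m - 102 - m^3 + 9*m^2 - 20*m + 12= -m^3 + 43*m - 42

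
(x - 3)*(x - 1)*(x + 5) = x^3 + x^2 - 17*x + 15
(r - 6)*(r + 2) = r^2 - 4*r - 12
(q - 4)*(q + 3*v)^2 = q^3 + 6*q^2*v - 4*q^2 + 9*q*v^2 - 24*q*v - 36*v^2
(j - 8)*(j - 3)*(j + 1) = j^3 - 10*j^2 + 13*j + 24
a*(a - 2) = a^2 - 2*a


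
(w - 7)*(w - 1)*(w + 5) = w^3 - 3*w^2 - 33*w + 35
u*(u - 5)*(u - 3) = u^3 - 8*u^2 + 15*u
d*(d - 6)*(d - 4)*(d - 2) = d^4 - 12*d^3 + 44*d^2 - 48*d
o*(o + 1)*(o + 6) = o^3 + 7*o^2 + 6*o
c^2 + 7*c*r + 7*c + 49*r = (c + 7)*(c + 7*r)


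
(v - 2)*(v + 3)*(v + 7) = v^3 + 8*v^2 + v - 42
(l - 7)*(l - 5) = l^2 - 12*l + 35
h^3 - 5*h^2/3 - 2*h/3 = h*(h - 2)*(h + 1/3)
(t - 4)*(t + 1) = t^2 - 3*t - 4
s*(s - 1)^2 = s^3 - 2*s^2 + s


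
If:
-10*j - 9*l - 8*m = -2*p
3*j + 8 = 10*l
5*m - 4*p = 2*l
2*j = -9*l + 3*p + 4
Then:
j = -2168/3083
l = 1816/3083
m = 640/3083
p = -108/3083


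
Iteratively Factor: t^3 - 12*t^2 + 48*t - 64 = (t - 4)*(t^2 - 8*t + 16) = (t - 4)^2*(t - 4)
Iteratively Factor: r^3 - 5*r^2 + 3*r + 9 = (r + 1)*(r^2 - 6*r + 9) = (r - 3)*(r + 1)*(r - 3)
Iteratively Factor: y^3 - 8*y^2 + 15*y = (y)*(y^2 - 8*y + 15) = y*(y - 3)*(y - 5)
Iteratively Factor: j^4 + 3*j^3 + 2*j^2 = (j + 2)*(j^3 + j^2) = j*(j + 2)*(j^2 + j) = j^2*(j + 2)*(j + 1)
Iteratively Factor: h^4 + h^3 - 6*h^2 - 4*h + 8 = (h + 2)*(h^3 - h^2 - 4*h + 4) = (h + 2)^2*(h^2 - 3*h + 2) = (h - 1)*(h + 2)^2*(h - 2)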